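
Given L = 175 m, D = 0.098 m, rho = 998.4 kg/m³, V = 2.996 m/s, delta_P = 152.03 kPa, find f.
Formula: \Delta P = f \frac{L}{D} \frac{\rho V^2}{2}
Substituting knowns: 152.03 = f·(175/0.098)·0.5·998.4·2.996²/1000
Solving for f: f = (152.03·1000)/((175/0.098)·0.5·998.4·2.996²) = 0.019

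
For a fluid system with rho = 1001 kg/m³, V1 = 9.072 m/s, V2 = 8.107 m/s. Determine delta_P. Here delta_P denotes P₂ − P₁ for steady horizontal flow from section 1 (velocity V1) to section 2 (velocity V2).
Formula: \Delta P = \frac{1}{2} \rho (V_1^2 - V_2^2)
delta_P = 0.5·1001·(9.072² − 8.107²)/1000 = 8.297 kPa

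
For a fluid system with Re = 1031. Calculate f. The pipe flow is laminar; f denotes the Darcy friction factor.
Formula: f = \frac{64}{Re}
f = 64/1031 = 0.06208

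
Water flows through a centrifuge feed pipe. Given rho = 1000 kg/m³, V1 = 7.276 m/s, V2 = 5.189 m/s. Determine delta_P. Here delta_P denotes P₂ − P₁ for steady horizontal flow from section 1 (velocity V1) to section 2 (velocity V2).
Formula: \Delta P = \frac{1}{2} \rho (V_1^2 - V_2^2)
delta_P = 0.5·1000·(7.276² − 5.189²)/1000 = 13.01 kPa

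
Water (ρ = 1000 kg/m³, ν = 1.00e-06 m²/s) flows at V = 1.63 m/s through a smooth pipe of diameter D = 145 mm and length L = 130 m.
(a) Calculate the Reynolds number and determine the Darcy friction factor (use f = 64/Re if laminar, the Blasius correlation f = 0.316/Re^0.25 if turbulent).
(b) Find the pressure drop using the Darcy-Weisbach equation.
(a) Re = V·D/ν = 1.63·0.145/1.00e-06 = 236350 → turbulent (Re > 4000); f = 0.316/Re^0.25 = 0.316/236350^0.25 = 0.014332 (Blasius is strictly valid for Re ≲ 1e5; used here as the smooth-pipe estimate the problem specifies)
(b) Darcy-Weisbach: ΔP = f·(L/D)·½ρV²/1000 = 0.014332·(130/0.145)·½·1000·1.63²/1000 = 17.07 kPa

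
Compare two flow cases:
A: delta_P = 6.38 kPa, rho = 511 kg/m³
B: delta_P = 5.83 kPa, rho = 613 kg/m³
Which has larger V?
V(A) = 4.997 m/s, V(B) = 4.361 m/s. Answer: A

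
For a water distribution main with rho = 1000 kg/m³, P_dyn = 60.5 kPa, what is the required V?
Formula: P_{dyn} = \frac{1}{2} \rho V^2
Substituting knowns: 60.5 = 0.5·1000·V²/1000
Solving for V: V = √(2·(60.5·1000)/1000) = 11 m/s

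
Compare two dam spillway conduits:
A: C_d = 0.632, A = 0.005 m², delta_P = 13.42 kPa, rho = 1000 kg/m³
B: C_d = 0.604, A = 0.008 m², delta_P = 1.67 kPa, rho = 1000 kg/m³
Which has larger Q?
Q(A) = 16.37 L/s, Q(B) = 8.831 L/s. Answer: A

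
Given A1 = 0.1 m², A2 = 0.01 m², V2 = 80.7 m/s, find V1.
Formula: V_2 = \frac{A_1 V_1}{A_2}
Substituting knowns: 80.7 = 0.1·V1/0.01
Solving for V1: V1 = 80.7·0.01/0.1 = 8.07 m/s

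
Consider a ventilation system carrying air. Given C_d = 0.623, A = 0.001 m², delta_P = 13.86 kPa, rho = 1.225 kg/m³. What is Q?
Formula: Q = C_d A \sqrt{\frac{2 \Delta P}{\rho}}
Q = 0.623·0.001·√(2·(13.86·1000)/1.225)·1000 = 93.72 L/s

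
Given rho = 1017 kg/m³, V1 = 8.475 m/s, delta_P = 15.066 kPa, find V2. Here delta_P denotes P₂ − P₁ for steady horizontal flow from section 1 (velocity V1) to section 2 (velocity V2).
Formula: \Delta P = \frac{1}{2} \rho (V_1^2 - V_2^2)
Substituting knowns: 15.066 = 0.5·1017·(8.475² − V2²)/1000
Solving for V2: V2 = √(8.475² − 2·(15.066·1000)/1017) = 6.496 m/s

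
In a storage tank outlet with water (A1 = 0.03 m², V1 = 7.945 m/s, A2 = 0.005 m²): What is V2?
Formula: V_2 = \frac{A_1 V_1}{A_2}
V2 = 0.03·7.945/0.005 = 47.67 m/s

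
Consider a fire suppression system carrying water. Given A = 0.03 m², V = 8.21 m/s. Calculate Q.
Formula: Q = A V
Q = 0.03·8.21·1000 = 246.3 L/s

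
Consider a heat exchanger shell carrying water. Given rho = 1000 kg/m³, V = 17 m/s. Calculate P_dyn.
Formula: P_{dyn} = \frac{1}{2} \rho V^2
P_dyn = 0.5·1000·17²/1000 = 144.5 kPa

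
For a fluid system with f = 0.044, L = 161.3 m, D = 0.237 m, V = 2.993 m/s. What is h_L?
Formula: h_L = f \frac{L}{D} \frac{V^2}{2g}
h_L = 0.044·(161.3/0.237)·2.993²/(2·9.81) = 13.67 m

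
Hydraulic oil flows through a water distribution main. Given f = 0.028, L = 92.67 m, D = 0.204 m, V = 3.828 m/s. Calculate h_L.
Formula: h_L = f \frac{L}{D} \frac{V^2}{2g}
h_L = 0.028·(92.67/0.204)·3.828²/(2·9.81) = 9.5 m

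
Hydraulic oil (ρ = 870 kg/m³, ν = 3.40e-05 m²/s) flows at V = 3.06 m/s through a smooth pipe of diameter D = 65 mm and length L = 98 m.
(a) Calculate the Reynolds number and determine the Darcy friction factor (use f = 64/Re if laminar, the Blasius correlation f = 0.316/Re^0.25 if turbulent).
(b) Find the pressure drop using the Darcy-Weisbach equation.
(a) Re = V·D/ν = 3.06·0.065/3.40e-05 = 5850 → turbulent (Re > 4000); f = 0.316/Re^0.25 = 0.316/5850^0.25 = 0.036133
(b) Darcy-Weisbach: ΔP = f·(L/D)·½ρV²/1000 = 0.036133·(98/0.065)·½·870·3.06²/1000 = 221.9 kPa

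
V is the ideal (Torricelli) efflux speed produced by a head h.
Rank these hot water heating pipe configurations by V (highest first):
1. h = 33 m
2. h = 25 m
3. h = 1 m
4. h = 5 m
Case 1: V = 25.45 m/s
Case 2: V = 22.15 m/s
Case 3: V = 4.429 m/s
Case 4: V = 9.905 m/s
Ranking (highest first): 1, 2, 4, 3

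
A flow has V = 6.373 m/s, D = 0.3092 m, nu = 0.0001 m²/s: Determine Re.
Formula: Re = \frac{V D}{\nu}
Re = 6.373·0.3092/0.0001 = 19705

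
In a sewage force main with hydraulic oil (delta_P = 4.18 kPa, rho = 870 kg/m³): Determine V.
Formula: V = \sqrt{\frac{2 \Delta P}{\rho}}
V = √(2·(4.18·1000)/870) = 3.1 m/s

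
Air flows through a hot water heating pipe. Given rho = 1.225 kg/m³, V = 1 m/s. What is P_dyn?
Formula: P_{dyn} = \frac{1}{2} \rho V^2
P_dyn = 0.5·1.225·1²/1000 = 0.0006125 kPa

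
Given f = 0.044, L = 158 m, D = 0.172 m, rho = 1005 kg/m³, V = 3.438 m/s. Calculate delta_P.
Formula: \Delta P = f \frac{L}{D} \frac{\rho V^2}{2}
delta_P = 0.044·(158/0.172)·0.5·1005·3.438²/1000 = 240.1 kPa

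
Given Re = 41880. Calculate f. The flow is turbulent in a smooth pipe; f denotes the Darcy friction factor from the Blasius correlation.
Formula: f = \frac{0.316}{Re^{0.25}}
f = 0.316/41880^0.25 = 0.02209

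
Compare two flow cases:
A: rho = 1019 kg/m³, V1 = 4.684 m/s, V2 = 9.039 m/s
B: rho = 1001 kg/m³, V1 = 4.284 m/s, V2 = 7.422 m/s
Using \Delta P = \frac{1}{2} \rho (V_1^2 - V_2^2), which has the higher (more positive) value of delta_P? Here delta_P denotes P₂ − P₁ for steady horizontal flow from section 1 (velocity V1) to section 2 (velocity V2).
delta_P(A) = -30.45 kPa, delta_P(B) = -18.39 kPa. Answer: B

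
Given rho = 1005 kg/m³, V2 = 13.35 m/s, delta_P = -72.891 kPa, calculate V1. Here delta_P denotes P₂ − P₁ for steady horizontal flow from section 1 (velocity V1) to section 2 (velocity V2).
Formula: \Delta P = \frac{1}{2} \rho (V_1^2 - V_2^2)
Substituting knowns: -72.891 = 0.5·1005·(V1² − 13.35²)/1000
Solving for V1: V1 = √(13.35² + 2·(-72.891·1000)/1005) = 5.759 m/s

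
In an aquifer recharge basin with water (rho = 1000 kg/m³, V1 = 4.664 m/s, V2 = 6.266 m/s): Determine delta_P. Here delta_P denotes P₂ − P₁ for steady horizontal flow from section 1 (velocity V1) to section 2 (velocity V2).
Formula: \Delta P = \frac{1}{2} \rho (V_1^2 - V_2^2)
delta_P = 0.5·1000·(4.664² − 6.266²)/1000 = -8.755 kPa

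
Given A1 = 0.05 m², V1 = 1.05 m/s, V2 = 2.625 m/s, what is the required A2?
Formula: V_2 = \frac{A_1 V_1}{A_2}
Substituting knowns: 2.625 = 0.05·1.05/A2
Solving for A2: A2 = 0.05·1.05/2.625 = 0.02 m²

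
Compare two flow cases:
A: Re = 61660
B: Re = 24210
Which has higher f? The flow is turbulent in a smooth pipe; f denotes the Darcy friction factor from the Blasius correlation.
f(A) = 0.02005, f(B) = 0.02533. Answer: B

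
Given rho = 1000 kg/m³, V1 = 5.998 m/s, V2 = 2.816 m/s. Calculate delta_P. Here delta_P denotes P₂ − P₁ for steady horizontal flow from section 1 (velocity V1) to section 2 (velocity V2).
Formula: \Delta P = \frac{1}{2} \rho (V_1^2 - V_2^2)
delta_P = 0.5·1000·(5.998² − 2.816²)/1000 = 14.02 kPa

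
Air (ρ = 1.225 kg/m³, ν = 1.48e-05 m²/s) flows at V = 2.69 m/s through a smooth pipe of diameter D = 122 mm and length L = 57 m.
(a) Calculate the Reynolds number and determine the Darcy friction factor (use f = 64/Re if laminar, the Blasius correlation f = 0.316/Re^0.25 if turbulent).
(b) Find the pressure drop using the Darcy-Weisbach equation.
(a) Re = V·D/ν = 2.69·0.122/1.48e-05 = 22174 → turbulent (Re > 4000); f = 0.316/Re^0.25 = 0.316/22174^0.25 = 0.025896
(b) Darcy-Weisbach: ΔP = f·(L/D)·½ρV²/1000 = 0.025896·(57/0.122)·½·1.225·2.69²/1000 = 0.05362 kPa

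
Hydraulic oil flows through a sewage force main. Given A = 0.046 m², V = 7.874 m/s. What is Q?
Formula: Q = A V
Q = 0.046·7.874·1000 = 362.2 L/s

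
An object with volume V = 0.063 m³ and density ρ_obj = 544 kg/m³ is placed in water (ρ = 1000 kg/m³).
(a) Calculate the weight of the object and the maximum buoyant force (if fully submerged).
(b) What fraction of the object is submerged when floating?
(a) W=rho_obj*g*V=544*9.81*0.063=336.2 N; F_B(max)=rho*g*V=1000*9.81*0.063=618.0 N
(b) Floating fraction=rho_obj/rho=544/1000=0.544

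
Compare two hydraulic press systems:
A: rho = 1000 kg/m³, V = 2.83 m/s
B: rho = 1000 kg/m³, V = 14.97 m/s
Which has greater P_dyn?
P_dyn(A) = 4.004 kPa, P_dyn(B) = 112.1 kPa. Answer: B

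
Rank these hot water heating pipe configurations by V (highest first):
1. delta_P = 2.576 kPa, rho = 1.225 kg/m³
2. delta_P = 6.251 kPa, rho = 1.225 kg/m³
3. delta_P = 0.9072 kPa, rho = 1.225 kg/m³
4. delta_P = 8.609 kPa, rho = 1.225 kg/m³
Case 1: V = 64.85 m/s
Case 2: V = 101 m/s
Case 3: V = 38.49 m/s
Case 4: V = 118.6 m/s
Ranking (highest first): 4, 2, 1, 3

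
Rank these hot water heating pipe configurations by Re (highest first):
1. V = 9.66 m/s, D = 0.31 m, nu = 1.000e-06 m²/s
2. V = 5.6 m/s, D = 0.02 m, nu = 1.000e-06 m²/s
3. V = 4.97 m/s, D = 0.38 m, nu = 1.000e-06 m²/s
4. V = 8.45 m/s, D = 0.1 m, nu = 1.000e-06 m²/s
Case 1: Re = 2.995e+06
Case 2: Re = 112000
Case 3: Re = 1.889e+06
Case 4: Re = 845000
Ranking (highest first): 1, 3, 4, 2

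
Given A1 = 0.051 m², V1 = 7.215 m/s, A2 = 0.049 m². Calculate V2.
Formula: V_2 = \frac{A_1 V_1}{A_2}
V2 = 0.051·7.215/0.049 = 7.509 m/s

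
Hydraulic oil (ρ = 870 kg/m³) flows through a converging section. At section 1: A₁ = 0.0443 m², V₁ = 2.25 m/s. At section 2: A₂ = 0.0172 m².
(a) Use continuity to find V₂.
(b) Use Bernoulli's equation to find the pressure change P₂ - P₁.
(a) Continuity: A₁V₁=A₂V₂ -> V₂=A₁V₁/A₂=0.0443*2.25/0.0172=5.80 m/s
(b) Bernoulli: P₂-P₁=0.5*rho*(V₁^2-V₂^2)/1000=0.5*870*(2.25^2-5.80^2)/1000=-12.43 kPa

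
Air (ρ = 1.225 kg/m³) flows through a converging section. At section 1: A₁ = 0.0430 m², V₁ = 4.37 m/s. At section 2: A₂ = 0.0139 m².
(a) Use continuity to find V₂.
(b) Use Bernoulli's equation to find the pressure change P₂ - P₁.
(a) Continuity: A₁V₁=A₂V₂ -> V₂=A₁V₁/A₂=0.0430*4.37/0.0139=13.52 m/s
(b) Bernoulli: P₂-P₁=0.5*rho*(V₁^2-V₂^2)/1000=0.5*1.225*(4.37^2-13.52^2)/1000=-0.1003 kPa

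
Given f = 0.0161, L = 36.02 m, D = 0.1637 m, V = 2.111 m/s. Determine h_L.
Formula: h_L = f \frac{L}{D} \frac{V^2}{2g}
h_L = 0.0161·(36.02/0.1637)·2.111²/(2·9.81) = 0.8046 m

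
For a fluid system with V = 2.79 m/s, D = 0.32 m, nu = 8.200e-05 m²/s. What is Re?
Formula: Re = \frac{V D}{\nu}
Re = 2.79·0.32/8.200e-05 = 10888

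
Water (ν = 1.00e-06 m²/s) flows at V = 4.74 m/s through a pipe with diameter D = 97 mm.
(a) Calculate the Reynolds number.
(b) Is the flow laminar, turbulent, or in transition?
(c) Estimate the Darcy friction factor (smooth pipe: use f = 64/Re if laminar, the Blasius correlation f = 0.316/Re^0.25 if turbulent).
(a) Re = V·D/ν = 4.74·0.097/1.00e-06 = 459780
(b) Flow regime: turbulent (Re > 4000)
(c) Friction factor: f = 0.316/Re^0.25 = 0.316/459780^0.25 = 0.01214 (Blasius is strictly valid for Re ≲ 1e5; used here as the smooth-pipe estimate the problem specifies)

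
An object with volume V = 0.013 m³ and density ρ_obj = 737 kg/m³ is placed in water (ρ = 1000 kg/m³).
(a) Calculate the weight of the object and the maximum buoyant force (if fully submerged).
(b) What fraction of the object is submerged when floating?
(a) W=rho_obj*g*V=737*9.81*0.013=94.0 N; F_B(max)=rho*g*V=1000*9.81*0.013=127.5 N
(b) Floating fraction=rho_obj/rho=737/1000=0.737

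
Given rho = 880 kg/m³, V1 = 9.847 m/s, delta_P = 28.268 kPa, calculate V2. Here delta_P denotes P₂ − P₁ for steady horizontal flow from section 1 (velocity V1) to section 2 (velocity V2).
Formula: \Delta P = \frac{1}{2} \rho (V_1^2 - V_2^2)
Substituting knowns: 28.268 = 0.5·880·(9.847² − V2²)/1000
Solving for V2: V2 = √(9.847² − 2·(28.268·1000)/880) = 5.72 m/s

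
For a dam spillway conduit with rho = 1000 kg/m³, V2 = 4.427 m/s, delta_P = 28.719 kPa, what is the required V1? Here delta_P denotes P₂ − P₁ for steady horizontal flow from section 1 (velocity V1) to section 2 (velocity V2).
Formula: \Delta P = \frac{1}{2} \rho (V_1^2 - V_2^2)
Substituting knowns: 28.719 = 0.5·1000·(V1² − 4.427²)/1000
Solving for V1: V1 = √(4.427² + 2·(28.719·1000)/1000) = 8.777 m/s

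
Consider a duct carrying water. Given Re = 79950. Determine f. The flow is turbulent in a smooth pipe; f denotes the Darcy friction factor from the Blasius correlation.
Formula: f = \frac{0.316}{Re^{0.25}}
f = 0.316/79950^0.25 = 0.01879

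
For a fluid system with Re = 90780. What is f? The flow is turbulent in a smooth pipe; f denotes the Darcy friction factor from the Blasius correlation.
Formula: f = \frac{0.316}{Re^{0.25}}
f = 0.316/90780^0.25 = 0.0182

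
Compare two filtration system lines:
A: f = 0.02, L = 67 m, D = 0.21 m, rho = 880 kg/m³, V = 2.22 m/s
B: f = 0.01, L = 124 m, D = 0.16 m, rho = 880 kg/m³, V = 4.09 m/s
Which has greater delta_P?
delta_P(A) = 13.84 kPa, delta_P(B) = 57.04 kPa. Answer: B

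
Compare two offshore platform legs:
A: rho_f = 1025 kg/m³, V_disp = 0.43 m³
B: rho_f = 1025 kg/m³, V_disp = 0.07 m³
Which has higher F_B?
F_B(A) = 4324 N, F_B(B) = 703.9 N. Answer: A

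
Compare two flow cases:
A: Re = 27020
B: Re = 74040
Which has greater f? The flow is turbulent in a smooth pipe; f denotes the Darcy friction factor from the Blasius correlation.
f(A) = 0.02465, f(B) = 0.01916. Answer: A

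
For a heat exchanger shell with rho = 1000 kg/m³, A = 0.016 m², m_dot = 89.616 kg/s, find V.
Formula: \dot{m} = \rho A V
Substituting knowns: 89.616 = 1000·0.016·V
Solving for V: V = 89.616/(1000·0.016) = 5.601 m/s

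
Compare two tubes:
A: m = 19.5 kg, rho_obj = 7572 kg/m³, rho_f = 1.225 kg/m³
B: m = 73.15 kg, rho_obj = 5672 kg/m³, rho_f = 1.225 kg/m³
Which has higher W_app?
W_app(A) = 191.3 N, W_app(B) = 717.4 N. Answer: B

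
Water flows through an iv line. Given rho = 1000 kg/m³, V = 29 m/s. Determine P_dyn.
Formula: P_{dyn} = \frac{1}{2} \rho V^2
P_dyn = 0.5·1000·29²/1000 = 420.5 kPa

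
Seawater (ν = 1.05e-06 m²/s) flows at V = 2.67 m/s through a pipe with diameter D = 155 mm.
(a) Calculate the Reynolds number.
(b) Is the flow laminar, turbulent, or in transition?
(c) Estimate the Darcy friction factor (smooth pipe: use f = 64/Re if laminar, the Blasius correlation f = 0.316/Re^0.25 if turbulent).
(a) Re = V·D/ν = 2.67·0.155/1.05e-06 = 394140
(b) Flow regime: turbulent (Re > 4000)
(c) Friction factor: f = 0.316/Re^0.25 = 0.316/394140^0.25 = 0.01261 (Blasius is strictly valid for Re ≲ 1e5; used here as the smooth-pipe estimate the problem specifies)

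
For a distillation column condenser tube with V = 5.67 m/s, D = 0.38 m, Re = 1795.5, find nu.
Formula: Re = \frac{V D}{\nu}
Substituting knowns: 1795.5 = 5.67·0.38/nu
Solving for nu: nu = 5.67·0.38/1795.5 = 0.0012 m²/s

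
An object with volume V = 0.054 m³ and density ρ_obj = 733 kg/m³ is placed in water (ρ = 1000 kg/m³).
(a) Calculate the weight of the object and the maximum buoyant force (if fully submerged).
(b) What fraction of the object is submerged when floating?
(a) W=rho_obj*g*V=733*9.81*0.054=388.3 N; F_B(max)=rho*g*V=1000*9.81*0.054=529.7 N
(b) Floating fraction=rho_obj/rho=733/1000=0.733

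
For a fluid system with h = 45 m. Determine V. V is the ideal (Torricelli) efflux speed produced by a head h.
Formula: V = \sqrt{2 g h}
V = √(2·9.81·45) = 29.71 m/s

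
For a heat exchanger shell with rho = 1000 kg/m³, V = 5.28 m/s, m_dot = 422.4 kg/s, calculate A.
Formula: \dot{m} = \rho A V
Substituting knowns: 422.4 = 1000·A·5.28
Solving for A: A = 422.4/(1000·5.28) = 0.08 m²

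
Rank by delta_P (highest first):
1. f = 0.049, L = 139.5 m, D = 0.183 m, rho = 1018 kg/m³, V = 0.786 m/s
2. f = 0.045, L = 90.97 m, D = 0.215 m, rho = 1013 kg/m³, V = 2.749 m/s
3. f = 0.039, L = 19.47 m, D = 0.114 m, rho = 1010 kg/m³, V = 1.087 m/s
Case 1: delta_P = 11.75 kPa
Case 2: delta_P = 72.88 kPa
Case 3: delta_P = 3.974 kPa
Ranking (highest first): 2, 1, 3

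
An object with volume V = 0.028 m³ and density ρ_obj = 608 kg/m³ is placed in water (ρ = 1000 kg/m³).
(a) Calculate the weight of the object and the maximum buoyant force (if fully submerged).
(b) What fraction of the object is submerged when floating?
(a) W=rho_obj*g*V=608*9.81*0.028=167.0 N; F_B(max)=rho*g*V=1000*9.81*0.028=274.7 N
(b) Floating fraction=rho_obj/rho=608/1000=0.608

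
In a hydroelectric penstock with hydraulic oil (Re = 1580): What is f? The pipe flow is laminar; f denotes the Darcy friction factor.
Formula: f = \frac{64}{Re}
f = 64/1580 = 0.04051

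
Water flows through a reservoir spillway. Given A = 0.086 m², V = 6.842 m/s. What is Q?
Formula: Q = A V
Q = 0.086·6.842·1000 = 588.4 L/s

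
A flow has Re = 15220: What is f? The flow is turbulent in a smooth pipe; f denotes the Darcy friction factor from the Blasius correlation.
Formula: f = \frac{0.316}{Re^{0.25}}
f = 0.316/15220^0.25 = 0.02845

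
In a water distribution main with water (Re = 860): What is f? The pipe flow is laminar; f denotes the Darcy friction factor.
Formula: f = \frac{64}{Re}
f = 64/860 = 0.07442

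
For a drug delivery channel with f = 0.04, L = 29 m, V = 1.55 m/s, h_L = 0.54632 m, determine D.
Formula: h_L = f \frac{L}{D} \frac{V^2}{2g}
Substituting knowns: 0.54632 = 0.04·(29/D)·1.55²/(2·9.81)
Solving for D: D = 0.04·29·1.55²/(2·9.81·0.54632) = 0.26 m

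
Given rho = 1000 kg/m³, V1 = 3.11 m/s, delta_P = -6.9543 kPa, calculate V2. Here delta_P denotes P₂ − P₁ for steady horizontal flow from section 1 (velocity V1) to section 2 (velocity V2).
Formula: \Delta P = \frac{1}{2} \rho (V_1^2 - V_2^2)
Substituting knowns: -6.9543 = 0.5·1000·(3.11² − V2²)/1000
Solving for V2: V2 = √(3.11² − 2·(-6.9543·1000)/1000) = 4.856 m/s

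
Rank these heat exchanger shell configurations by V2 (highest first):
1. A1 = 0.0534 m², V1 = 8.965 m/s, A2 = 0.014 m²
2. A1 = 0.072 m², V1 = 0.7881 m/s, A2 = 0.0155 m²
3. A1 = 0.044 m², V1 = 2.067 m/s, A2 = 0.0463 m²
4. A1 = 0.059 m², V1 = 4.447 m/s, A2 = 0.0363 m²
Case 1: V2 = 34.2 m/s
Case 2: V2 = 3.661 m/s
Case 3: V2 = 1.964 m/s
Case 4: V2 = 7.228 m/s
Ranking (highest first): 1, 4, 2, 3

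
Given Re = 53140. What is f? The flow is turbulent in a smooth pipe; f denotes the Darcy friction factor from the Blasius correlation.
Formula: f = \frac{0.316}{Re^{0.25}}
f = 0.316/53140^0.25 = 0.02081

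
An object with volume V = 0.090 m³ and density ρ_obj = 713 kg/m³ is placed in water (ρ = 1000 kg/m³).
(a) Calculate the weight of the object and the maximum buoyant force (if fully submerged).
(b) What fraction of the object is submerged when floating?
(a) W=rho_obj*g*V=713*9.81*0.090=629.5 N; F_B(max)=rho*g*V=1000*9.81*0.090=882.9 N
(b) Floating fraction=rho_obj/rho=713/1000=0.713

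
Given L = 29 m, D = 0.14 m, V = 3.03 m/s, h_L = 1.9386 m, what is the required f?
Formula: h_L = f \frac{L}{D} \frac{V^2}{2g}
Substituting knowns: 1.9386 = f·(29/0.14)·3.03²/(2·9.81)
Solving for f: f = 1.9386·2·9.81/((29/0.14)·3.03²) = 0.02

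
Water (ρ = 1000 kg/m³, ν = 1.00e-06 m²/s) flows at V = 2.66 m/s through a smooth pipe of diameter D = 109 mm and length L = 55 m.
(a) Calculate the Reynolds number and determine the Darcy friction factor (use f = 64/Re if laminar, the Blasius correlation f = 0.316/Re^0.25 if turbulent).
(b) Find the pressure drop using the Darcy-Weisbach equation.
(a) Re = V·D/ν = 2.66·0.109/1.00e-06 = 289940 → turbulent (Re > 4000); f = 0.316/Re^0.25 = 0.316/289940^0.25 = 0.013618 (Blasius is strictly valid for Re ≲ 1e5; used here as the smooth-pipe estimate the problem specifies)
(b) Darcy-Weisbach: ΔP = f·(L/D)·½ρV²/1000 = 0.013618·(55/0.109)·½·1000·2.66²/1000 = 24.31 kPa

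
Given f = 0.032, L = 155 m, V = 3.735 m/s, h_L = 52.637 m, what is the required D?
Formula: h_L = f \frac{L}{D} \frac{V^2}{2g}
Substituting knowns: 52.637 = 0.032·(155/D)·3.735²/(2·9.81)
Solving for D: D = 0.032·155·3.735²/(2·9.81·52.637) = 0.067 m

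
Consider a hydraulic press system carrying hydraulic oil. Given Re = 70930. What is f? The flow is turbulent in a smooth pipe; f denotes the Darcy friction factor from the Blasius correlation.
Formula: f = \frac{0.316}{Re^{0.25}}
f = 0.316/70930^0.25 = 0.01936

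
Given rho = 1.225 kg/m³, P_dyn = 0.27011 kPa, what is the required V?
Formula: P_{dyn} = \frac{1}{2} \rho V^2
Substituting knowns: 0.27011 = 0.5·1.225·V²/1000
Solving for V: V = √(2·(0.27011·1000)/1.225) = 21 m/s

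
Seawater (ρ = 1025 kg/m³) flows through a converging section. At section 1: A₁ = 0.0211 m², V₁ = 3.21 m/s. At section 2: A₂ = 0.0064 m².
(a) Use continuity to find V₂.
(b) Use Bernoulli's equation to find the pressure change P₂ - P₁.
(a) Continuity: A₁V₁=A₂V₂ -> V₂=A₁V₁/A₂=0.0211*3.21/0.0064=10.58 m/s
(b) Bernoulli: P₂-P₁=0.5*rho*(V₁^2-V₂^2)/1000=0.5*1025*(3.21^2-10.58^2)/1000=-52.09 kPa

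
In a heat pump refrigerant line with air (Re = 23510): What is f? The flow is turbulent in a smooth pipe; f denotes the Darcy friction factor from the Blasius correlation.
Formula: f = \frac{0.316}{Re^{0.25}}
f = 0.316/23510^0.25 = 0.02552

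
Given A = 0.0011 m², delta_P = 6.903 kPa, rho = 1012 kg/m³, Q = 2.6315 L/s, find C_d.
Formula: Q = C_d A \sqrt{\frac{2 \Delta P}{\rho}}
Substituting knowns: 2.6315 = C_d·0.0011·√(2·(6.903·1000)/1012)·1000
Solving for C_d: C_d = (2.6315/1000)/(0.0011·√(2·(6.903·1000)/1012)) = 0.6477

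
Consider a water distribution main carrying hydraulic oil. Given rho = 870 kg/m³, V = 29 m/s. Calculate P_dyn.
Formula: P_{dyn} = \frac{1}{2} \rho V^2
P_dyn = 0.5·870·29²/1000 = 365.8 kPa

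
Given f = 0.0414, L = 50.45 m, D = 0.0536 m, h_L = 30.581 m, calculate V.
Formula: h_L = f \frac{L}{D} \frac{V^2}{2g}
Substituting knowns: 30.581 = 0.0414·(50.45/0.0536)·V²/(2·9.81)
Solving for V: V = √(30.581·2·9.81/(0.0414·(50.45/0.0536))) = 3.924 m/s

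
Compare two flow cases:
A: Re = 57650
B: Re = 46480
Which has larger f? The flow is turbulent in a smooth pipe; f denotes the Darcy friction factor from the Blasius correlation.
f(A) = 0.02039, f(B) = 0.02152. Answer: B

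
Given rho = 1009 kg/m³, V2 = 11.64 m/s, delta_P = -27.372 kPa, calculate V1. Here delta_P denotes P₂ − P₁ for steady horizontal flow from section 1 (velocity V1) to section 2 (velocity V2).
Formula: \Delta P = \frac{1}{2} \rho (V_1^2 - V_2^2)
Substituting knowns: -27.372 = 0.5·1009·(V1² − 11.64²)/1000
Solving for V1: V1 = √(11.64² + 2·(-27.372·1000)/1009) = 9.013 m/s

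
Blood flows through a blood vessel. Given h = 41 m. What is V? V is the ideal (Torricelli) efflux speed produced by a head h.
Formula: V = \sqrt{2 g h}
V = √(2·9.81·41) = 28.36 m/s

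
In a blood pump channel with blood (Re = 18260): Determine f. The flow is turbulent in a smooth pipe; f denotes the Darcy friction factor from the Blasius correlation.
Formula: f = \frac{0.316}{Re^{0.25}}
f = 0.316/18260^0.25 = 0.02718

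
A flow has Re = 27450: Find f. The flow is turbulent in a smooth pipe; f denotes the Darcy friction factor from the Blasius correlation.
Formula: f = \frac{0.316}{Re^{0.25}}
f = 0.316/27450^0.25 = 0.02455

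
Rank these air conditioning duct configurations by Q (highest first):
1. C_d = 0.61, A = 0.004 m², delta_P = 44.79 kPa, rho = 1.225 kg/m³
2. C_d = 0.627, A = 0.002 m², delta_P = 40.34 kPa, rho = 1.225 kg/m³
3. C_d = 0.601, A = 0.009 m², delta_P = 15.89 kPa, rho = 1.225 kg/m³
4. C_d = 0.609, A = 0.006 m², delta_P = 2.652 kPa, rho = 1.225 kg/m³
Case 1: Q = 659.8 L/s
Case 2: Q = 321.8 L/s
Case 3: Q = 871.2 L/s
Case 4: Q = 240.4 L/s
Ranking (highest first): 3, 1, 2, 4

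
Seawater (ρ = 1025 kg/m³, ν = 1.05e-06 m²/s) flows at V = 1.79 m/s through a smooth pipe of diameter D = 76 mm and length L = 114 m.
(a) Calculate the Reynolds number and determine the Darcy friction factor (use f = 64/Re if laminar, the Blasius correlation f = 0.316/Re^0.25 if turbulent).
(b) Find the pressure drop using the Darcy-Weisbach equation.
(a) Re = V·D/ν = 1.79·0.076/1.05e-06 = 129560 → turbulent (Re > 4000); f = 0.316/Re^0.25 = 0.316/129560^0.25 = 0.016656 (Blasius is strictly valid for Re ≲ 1e5; used here as the smooth-pipe estimate the problem specifies)
(b) Darcy-Weisbach: ΔP = f·(L/D)·½ρV²/1000 = 0.016656·(114/0.076)·½·1025·1.79²/1000 = 41.03 kPa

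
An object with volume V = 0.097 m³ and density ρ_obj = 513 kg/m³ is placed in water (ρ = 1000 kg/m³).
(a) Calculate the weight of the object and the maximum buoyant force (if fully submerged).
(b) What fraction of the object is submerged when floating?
(a) W=rho_obj*g*V=513*9.81*0.097=488.2 N; F_B(max)=rho*g*V=1000*9.81*0.097=951.6 N
(b) Floating fraction=rho_obj/rho=513/1000=0.513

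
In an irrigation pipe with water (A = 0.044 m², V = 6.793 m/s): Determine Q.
Formula: Q = A V
Q = 0.044·6.793·1000 = 298.9 L/s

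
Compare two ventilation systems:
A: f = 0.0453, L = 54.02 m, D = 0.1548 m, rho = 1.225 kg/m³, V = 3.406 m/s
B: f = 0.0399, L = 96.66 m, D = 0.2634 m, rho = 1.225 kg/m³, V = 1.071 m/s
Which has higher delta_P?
delta_P(A) = 0.1123 kPa, delta_P(B) = 0.01029 kPa. Answer: A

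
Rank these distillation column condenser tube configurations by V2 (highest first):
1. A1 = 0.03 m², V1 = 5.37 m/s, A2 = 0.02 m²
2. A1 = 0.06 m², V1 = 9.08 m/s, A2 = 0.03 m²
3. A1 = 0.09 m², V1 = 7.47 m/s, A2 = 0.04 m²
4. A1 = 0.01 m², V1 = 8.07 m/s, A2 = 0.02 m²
Case 1: V2 = 8.055 m/s
Case 2: V2 = 18.16 m/s
Case 3: V2 = 16.81 m/s
Case 4: V2 = 4.035 m/s
Ranking (highest first): 2, 3, 1, 4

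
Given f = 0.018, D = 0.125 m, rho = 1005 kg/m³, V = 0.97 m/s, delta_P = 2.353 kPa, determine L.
Formula: \Delta P = f \frac{L}{D} \frac{\rho V^2}{2}
Substituting knowns: 2.353 = 0.018·(L/0.125)·0.5·1005·0.97²/1000
Solving for L: L = (2.353·1000)·0.125/(0.018·0.5·1005·0.97²) = 34.56 m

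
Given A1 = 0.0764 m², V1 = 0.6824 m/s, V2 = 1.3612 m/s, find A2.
Formula: V_2 = \frac{A_1 V_1}{A_2}
Substituting knowns: 1.3612 = 0.0764·0.6824/A2
Solving for A2: A2 = 0.0764·0.6824/1.3612 = 0.0383 m²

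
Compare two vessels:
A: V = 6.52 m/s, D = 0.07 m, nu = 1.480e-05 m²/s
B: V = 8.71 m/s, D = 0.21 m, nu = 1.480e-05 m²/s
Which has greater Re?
Re(A) = 30838, Re(B) = 123588. Answer: B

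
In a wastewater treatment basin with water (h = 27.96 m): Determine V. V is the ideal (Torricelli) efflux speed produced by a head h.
Formula: V = \sqrt{2 g h}
V = √(2·9.81·27.96) = 23.42 m/s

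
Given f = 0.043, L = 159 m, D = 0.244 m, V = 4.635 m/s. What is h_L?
Formula: h_L = f \frac{L}{D} \frac{V^2}{2g}
h_L = 0.043·(159/0.244)·4.635²/(2·9.81) = 30.68 m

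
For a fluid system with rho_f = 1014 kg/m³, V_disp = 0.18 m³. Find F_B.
Formula: F_B = \rho_f g V_{disp}
F_B = 1014·9.81·0.18 = 1791 N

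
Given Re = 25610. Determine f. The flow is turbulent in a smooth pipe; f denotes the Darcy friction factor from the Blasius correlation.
Formula: f = \frac{0.316}{Re^{0.25}}
f = 0.316/25610^0.25 = 0.02498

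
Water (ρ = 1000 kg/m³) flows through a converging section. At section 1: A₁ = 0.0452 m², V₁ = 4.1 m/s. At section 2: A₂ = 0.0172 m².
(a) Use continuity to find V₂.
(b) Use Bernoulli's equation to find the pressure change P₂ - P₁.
(a) Continuity: A₁V₁=A₂V₂ -> V₂=A₁V₁/A₂=0.0452*4.1/0.0172=10.77 m/s
(b) Bernoulli: P₂-P₁=0.5*rho*(V₁^2-V₂^2)/1000=0.5*1000*(4.1^2-10.77^2)/1000=-49.59 kPa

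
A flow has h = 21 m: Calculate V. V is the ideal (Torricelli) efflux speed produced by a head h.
Formula: V = \sqrt{2 g h}
V = √(2·9.81·21) = 20.3 m/s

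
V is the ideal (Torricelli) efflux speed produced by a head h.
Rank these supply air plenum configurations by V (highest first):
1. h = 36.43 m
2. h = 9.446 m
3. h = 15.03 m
Case 1: V = 26.73 m/s
Case 2: V = 13.61 m/s
Case 3: V = 17.17 m/s
Ranking (highest first): 1, 3, 2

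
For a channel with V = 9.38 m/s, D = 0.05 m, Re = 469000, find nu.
Formula: Re = \frac{V D}{\nu}
Substituting knowns: 469000 = 9.38·0.05/nu
Solving for nu: nu = 9.38·0.05/469000 = 1.000e-06 m²/s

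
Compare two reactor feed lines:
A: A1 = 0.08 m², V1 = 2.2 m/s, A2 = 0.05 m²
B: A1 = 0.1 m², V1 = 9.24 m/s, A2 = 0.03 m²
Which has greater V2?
V2(A) = 3.52 m/s, V2(B) = 30.8 m/s. Answer: B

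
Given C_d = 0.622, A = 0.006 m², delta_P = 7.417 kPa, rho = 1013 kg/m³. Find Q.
Formula: Q = C_d A \sqrt{\frac{2 \Delta P}{\rho}}
Q = 0.622·0.006·√(2·(7.417·1000)/1013)·1000 = 14.28 L/s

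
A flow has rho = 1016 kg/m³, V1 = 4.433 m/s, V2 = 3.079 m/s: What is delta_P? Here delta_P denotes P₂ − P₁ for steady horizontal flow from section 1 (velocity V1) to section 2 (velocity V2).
Formula: \Delta P = \frac{1}{2} \rho (V_1^2 - V_2^2)
delta_P = 0.5·1016·(4.433² − 3.079²)/1000 = 5.167 kPa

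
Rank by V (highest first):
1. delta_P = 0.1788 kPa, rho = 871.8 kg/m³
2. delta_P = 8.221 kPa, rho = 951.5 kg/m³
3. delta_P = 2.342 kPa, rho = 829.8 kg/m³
Case 1: V = 0.6405 m/s
Case 2: V = 4.157 m/s
Case 3: V = 2.376 m/s
Ranking (highest first): 2, 3, 1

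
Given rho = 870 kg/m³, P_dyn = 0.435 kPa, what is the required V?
Formula: P_{dyn} = \frac{1}{2} \rho V^2
Substituting knowns: 0.435 = 0.5·870·V²/1000
Solving for V: V = √(2·(0.435·1000)/870) = 1 m/s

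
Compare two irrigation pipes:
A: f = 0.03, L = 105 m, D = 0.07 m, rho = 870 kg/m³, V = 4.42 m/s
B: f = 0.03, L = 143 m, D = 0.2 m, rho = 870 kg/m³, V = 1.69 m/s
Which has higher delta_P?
delta_P(A) = 382.4 kPa, delta_P(B) = 26.65 kPa. Answer: A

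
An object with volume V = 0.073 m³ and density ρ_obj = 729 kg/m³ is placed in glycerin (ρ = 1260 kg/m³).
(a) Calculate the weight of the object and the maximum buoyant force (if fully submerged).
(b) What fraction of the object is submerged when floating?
(a) W=rho_obj*g*V=729*9.81*0.073=522.1 N; F_B(max)=rho*g*V=1260*9.81*0.073=902.3 N
(b) Floating fraction=rho_obj/rho=729/1260=0.579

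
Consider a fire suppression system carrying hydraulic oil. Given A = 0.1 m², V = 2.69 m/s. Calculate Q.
Formula: Q = A V
Q = 0.1·2.69·1000 = 269 L/s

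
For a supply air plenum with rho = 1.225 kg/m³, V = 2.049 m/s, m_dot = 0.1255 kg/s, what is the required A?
Formula: \dot{m} = \rho A V
Substituting knowns: 0.1255 = 1.225·A·2.049
Solving for A: A = 0.1255/(1.225·2.049) = 0.05 m²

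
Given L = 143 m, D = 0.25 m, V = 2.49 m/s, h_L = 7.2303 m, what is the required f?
Formula: h_L = f \frac{L}{D} \frac{V^2}{2g}
Substituting knowns: 7.2303 = f·(143/0.25)·2.49²/(2·9.81)
Solving for f: f = 7.2303·2·9.81/((143/0.25)·2.49²) = 0.04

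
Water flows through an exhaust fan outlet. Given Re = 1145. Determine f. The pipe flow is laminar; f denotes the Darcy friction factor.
Formula: f = \frac{64}{Re}
f = 64/1145 = 0.0559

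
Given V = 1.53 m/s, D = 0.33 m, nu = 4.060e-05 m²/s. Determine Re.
Formula: Re = \frac{V D}{\nu}
Re = 1.53·0.33/4.060e-05 = 12436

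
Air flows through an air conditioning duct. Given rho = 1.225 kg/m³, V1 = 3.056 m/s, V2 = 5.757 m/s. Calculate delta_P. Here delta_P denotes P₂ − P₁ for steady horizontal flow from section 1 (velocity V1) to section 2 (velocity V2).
Formula: \Delta P = \frac{1}{2} \rho (V_1^2 - V_2^2)
delta_P = 0.5·1.225·(3.056² − 5.757²)/1000 = -0.01458 kPa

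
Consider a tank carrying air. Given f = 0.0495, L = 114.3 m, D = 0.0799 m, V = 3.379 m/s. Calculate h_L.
Formula: h_L = f \frac{L}{D} \frac{V^2}{2g}
h_L = 0.0495·(114.3/0.0799)·3.379²/(2·9.81) = 41.21 m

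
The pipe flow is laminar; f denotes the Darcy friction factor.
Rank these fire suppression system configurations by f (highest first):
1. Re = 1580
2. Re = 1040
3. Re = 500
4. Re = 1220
Case 1: f = 0.04051
Case 2: f = 0.06154
Case 3: f = 0.128
Case 4: f = 0.05246
Ranking (highest first): 3, 2, 4, 1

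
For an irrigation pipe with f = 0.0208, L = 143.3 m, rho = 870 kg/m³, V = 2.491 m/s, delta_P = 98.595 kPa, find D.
Formula: \Delta P = f \frac{L}{D} \frac{\rho V^2}{2}
Substituting knowns: 98.595 = 0.0208·(143.3/D)·0.5·870·2.491²/1000
Solving for D: D = 0.0208·143.3·0.5·870·2.491²/(98.595·1000) = 0.0816 m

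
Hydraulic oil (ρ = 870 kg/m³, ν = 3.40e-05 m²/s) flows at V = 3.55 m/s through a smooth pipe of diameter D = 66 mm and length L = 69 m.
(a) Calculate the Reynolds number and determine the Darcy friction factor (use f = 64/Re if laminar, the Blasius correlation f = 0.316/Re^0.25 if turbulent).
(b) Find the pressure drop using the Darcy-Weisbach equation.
(a) Re = V·D/ν = 3.55·0.066/3.40e-05 = 6891.2 → turbulent (Re > 4000); f = 0.316/Re^0.25 = 0.316/6891.2^0.25 = 0.034683
(b) Darcy-Weisbach: ΔP = f·(L/D)·½ρV²/1000 = 0.034683·(69/0.066)·½·870·3.55²/1000 = 198.8 kPa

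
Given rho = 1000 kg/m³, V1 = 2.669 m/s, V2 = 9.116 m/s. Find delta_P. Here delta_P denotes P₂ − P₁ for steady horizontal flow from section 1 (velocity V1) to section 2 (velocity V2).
Formula: \Delta P = \frac{1}{2} \rho (V_1^2 - V_2^2)
delta_P = 0.5·1000·(2.669² − 9.116²)/1000 = -37.99 kPa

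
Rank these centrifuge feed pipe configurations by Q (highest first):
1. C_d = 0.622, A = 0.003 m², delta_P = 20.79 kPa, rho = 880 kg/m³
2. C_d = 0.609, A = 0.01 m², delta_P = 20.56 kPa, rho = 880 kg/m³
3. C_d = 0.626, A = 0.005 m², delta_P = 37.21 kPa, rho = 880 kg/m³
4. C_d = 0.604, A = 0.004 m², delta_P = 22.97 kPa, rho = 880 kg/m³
Case 1: Q = 12.83 L/s
Case 2: Q = 41.63 L/s
Case 3: Q = 28.78 L/s
Case 4: Q = 17.46 L/s
Ranking (highest first): 2, 3, 4, 1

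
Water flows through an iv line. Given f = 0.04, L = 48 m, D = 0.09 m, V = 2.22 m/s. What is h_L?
Formula: h_L = f \frac{L}{D} \frac{V^2}{2g}
h_L = 0.04·(48/0.09)·2.22²/(2·9.81) = 5.359 m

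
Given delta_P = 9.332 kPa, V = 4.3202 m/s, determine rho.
Formula: V = \sqrt{\frac{2 \Delta P}{\rho}}
Substituting knowns: 4.3202 = √(2·(9.332·1000)/rho)
Solving for rho: rho = 2·(9.332·1000)/4.3202² = 1000 kg/m³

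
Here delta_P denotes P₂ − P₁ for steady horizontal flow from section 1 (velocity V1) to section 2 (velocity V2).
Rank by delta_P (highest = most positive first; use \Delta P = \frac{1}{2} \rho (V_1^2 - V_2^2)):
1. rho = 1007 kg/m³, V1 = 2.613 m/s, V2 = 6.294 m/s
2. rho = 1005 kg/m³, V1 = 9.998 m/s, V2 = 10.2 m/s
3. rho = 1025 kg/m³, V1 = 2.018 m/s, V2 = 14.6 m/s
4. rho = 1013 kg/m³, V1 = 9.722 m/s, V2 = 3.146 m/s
Case 1: delta_P = -16.51 kPa
Case 2: delta_P = -2.05 kPa
Case 3: delta_P = -107.2 kPa
Case 4: delta_P = 42.86 kPa
Ranking (highest first): 4, 2, 1, 3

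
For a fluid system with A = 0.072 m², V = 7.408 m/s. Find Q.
Formula: Q = A V
Q = 0.072·7.408·1000 = 533.4 L/s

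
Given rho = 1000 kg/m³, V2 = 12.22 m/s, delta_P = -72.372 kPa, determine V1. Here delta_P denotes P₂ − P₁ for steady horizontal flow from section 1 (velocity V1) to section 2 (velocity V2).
Formula: \Delta P = \frac{1}{2} \rho (V_1^2 - V_2^2)
Substituting knowns: -72.372 = 0.5·1000·(V1² − 12.22²)/1000
Solving for V1: V1 = √(12.22² + 2·(-72.372·1000)/1000) = 2.141 m/s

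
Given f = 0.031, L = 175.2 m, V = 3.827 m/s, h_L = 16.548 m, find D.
Formula: h_L = f \frac{L}{D} \frac{V^2}{2g}
Substituting knowns: 16.548 = 0.031·(175.2/D)·3.827²/(2·9.81)
Solving for D: D = 0.031·175.2·3.827²/(2·9.81·16.548) = 0.245 m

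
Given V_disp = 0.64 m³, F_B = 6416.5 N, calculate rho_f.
Formula: F_B = \rho_f g V_{disp}
Substituting knowns: 6416.5 = rho_f·9.81·0.64
Solving for rho_f: rho_f = 6416.5/(9.81·0.64) = 1022 kg/m³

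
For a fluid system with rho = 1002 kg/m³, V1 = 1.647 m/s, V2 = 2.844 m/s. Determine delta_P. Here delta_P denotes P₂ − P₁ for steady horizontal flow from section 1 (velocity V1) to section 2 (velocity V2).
Formula: \Delta P = \frac{1}{2} \rho (V_1^2 - V_2^2)
delta_P = 0.5·1002·(1.647² − 2.844²)/1000 = -2.693 kPa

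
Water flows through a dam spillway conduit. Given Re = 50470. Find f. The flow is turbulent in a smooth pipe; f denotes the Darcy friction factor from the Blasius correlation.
Formula: f = \frac{0.316}{Re^{0.25}}
f = 0.316/50470^0.25 = 0.02108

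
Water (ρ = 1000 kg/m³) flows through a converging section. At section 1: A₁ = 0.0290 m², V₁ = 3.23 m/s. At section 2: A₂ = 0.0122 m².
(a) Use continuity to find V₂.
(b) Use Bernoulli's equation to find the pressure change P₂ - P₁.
(a) Continuity: A₁V₁=A₂V₂ -> V₂=A₁V₁/A₂=0.0290*3.23/0.0122=7.68 m/s
(b) Bernoulli: P₂-P₁=0.5*rho*(V₁^2-V₂^2)/1000=0.5*1000*(3.23^2-7.68^2)/1000=-24.27 kPa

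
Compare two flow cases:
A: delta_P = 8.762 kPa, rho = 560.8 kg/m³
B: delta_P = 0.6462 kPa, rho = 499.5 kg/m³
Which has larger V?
V(A) = 5.59 m/s, V(B) = 1.609 m/s. Answer: A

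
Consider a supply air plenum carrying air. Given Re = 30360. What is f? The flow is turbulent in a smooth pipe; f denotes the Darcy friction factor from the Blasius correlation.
Formula: f = \frac{0.316}{Re^{0.25}}
f = 0.316/30360^0.25 = 0.02394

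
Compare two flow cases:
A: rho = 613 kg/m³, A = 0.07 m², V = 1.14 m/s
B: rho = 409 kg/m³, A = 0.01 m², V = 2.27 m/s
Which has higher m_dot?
m_dot(A) = 48.92 kg/s, m_dot(B) = 9.284 kg/s. Answer: A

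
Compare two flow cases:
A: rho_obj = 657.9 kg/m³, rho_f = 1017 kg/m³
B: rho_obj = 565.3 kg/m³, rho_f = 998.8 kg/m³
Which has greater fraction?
fraction(A) = 0.6469, fraction(B) = 0.566. Answer: A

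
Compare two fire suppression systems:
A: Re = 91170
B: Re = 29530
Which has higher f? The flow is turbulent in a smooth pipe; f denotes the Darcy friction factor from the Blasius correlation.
f(A) = 0.01819, f(B) = 0.02411. Answer: B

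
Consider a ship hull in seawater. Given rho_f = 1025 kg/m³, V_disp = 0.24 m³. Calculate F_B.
Formula: F_B = \rho_f g V_{disp}
F_B = 1025·9.81·0.24 = 2413 N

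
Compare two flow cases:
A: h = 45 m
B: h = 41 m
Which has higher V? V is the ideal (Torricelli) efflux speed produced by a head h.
V(A) = 29.71 m/s, V(B) = 28.36 m/s. Answer: A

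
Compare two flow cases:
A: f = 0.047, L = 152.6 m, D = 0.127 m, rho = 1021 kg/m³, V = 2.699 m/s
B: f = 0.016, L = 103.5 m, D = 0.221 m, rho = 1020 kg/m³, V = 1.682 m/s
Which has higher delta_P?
delta_P(A) = 210 kPa, delta_P(B) = 10.81 kPa. Answer: A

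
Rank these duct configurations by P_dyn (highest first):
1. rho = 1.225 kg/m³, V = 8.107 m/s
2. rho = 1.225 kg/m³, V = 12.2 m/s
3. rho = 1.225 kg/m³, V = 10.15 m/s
Case 1: P_dyn = 0.04026 kPa
Case 2: P_dyn = 0.09116 kPa
Case 3: P_dyn = 0.0631 kPa
Ranking (highest first): 2, 3, 1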